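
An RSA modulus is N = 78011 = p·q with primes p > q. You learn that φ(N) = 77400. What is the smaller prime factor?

φ(n) = (p−1)(q−1) = n − (p+q) + 1, so p + q = 78011 − 77400 + 1 = 612.
p and q are the roots of t² − 612t + 78011 = 0.
Discriminant: 612² − 4·78011 = 374544 − 312044 = 62500; √62500 = 250.
q = (612 − 250)/2 = 181, p = (612 + 250)/2 = 431.
Check: 181 · 431 = 78011.

181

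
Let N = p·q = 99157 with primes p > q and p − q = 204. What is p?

Since p = q + 204, we have 99157 = q(q + 204), so q² + 204q − 99157 = 0.
Discriminant: 204² + 4·99157 = 41616 + 396628 = 438244; √438244 = 662.
q = (−204 + 662)/2 = 229, and p = q + 204 = 433.
Check: 229 · 433 = 99157.

433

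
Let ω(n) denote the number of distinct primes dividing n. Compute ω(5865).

5865 = 3 · 1955
1955 = 5 · 391
391 = 17 · 23
5865 = 3 · 5 · 17 · 23, which has 4 distinct prime factors.

4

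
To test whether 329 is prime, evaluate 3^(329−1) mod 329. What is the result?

3^1 ≡ 3 (mod 329)
3^2 ≡ 3^2 = 9 ≡ 9 (mod 329)
3^4 ≡ 9^2 = 81 ≡ 81 (mod 329)
3^8 ≡ 81^2 = 6561 ≡ 310 (mod 329)
3^16 ≡ 310^2 = 96100 ≡ 32 (mod 329)
3^32 ≡ 32^2 = 1024 ≡ 37 (mod 329)
3^64 ≡ 37^2 = 1369 ≡ 53 (mod 329)
3^128 ≡ 53^2 = 2809 ≡ 177 (mod 329)
3^256 ≡ 177^2 = 31329 ≡ 74 (mod 329)
328 = 256 + 64 + 8 in binary powers of 2.
So 3^328 ≡ 74 · 53 · 310 ≡ 165 (mod 329).
Since 165 ≠ 1, base 3 is a Fermat witness: 329 is composite.

165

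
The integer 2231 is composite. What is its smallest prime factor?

23

2231 is odd.
Digit sum 8, not divisible by 3.
Ends in 1: not divisible by 5.
7: 2231 = 7·318 + 5
11: 2231 = 11·202 + 9
13: 2231 = 13·171 + 8
17: 2231 = 17·131 + 4
19: 2231 = 19·117 + 8
23: 2231 = 23·97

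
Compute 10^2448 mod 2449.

1310

10^1 ≡ 10 (mod 2449)
10^2 ≡ 10^2 = 100 ≡ 100 (mod 2449)
10^4 ≡ 100^2 = 10000 ≡ 204 (mod 2449)
10^8 ≡ 204^2 = 41616 ≡ 2432 (mod 2449)
10^16 ≡ 2432^2 = 5914624 ≡ 289 (mod 2449)
10^32 ≡ 289^2 = 83521 ≡ 255 (mod 2449)
10^64 ≡ 255^2 = 65025 ≡ 1351 (mod 2449)
10^128 ≡ 1351^2 = 1825201 ≡ 696 (mod 2449)
10^256 ≡ 696^2 = 484416 ≡ 1963 (mod 2449)
10^512 ≡ 1963^2 = 3853369 ≡ 1092 (mod 2449)
10^1024 ≡ 1092^2 = 1192464 ≡ 2250 (mod 2449)
10^2048 ≡ 2250^2 = 5062500 ≡ 417 (mod 2449)
2448 = 2048 + 256 + 128 + 16 in binary powers of 2.
So 10^2448 ≡ 417 · 1963 · 696 · 289 ≡ 1310 (mod 2449).
Since 1310 ≠ 1, base 10 is a Fermat witness: 2449 is composite.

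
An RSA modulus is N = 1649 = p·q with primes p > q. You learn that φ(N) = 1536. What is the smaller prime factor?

φ(n) = (p−1)(q−1) = n − (p+q) + 1, so p + q = 1649 − 1536 + 1 = 114.
p and q are the roots of t² − 114t + 1649 = 0.
Discriminant: 114² − 4·1649 = 12996 − 6596 = 6400; √6400 = 80.
q = (114 − 80)/2 = 17, p = (114 + 80)/2 = 97.
Check: 17 · 97 = 1649.

17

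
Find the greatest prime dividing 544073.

544073 = 71 · 7663
7663 = 79 · 97
97 is prime.
So 544073 = 71 · 79 · 97; the largest prime factor is 97.

97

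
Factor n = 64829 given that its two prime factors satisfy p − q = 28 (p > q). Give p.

269

Since p = q + 28, we have 64829 = q(q + 28), so q² + 28q − 64829 = 0.
Discriminant: 28² + 4·64829 = 784 + 259316 = 260100; √260100 = 510.
q = (−28 + 510)/2 = 241, and p = q + 28 = 269.
Check: 241 · 269 = 64829.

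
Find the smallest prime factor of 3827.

3827 is odd.
Digit sum 20, not divisible by 3.
Ends in 7: not divisible by 5.
7: 3827 = 7·546 + 5
11: 3827 = 11·347 + 10
13: 3827 = 13·294 + 5
17: 3827 = 17·225 + 2
19: 3827 = 19·201 + 8
23: 3827 = 23·166 + 9
29: 3827 = 29·131 + 28
31: 3827 = 31·123 + 14
37: 3827 = 37·103 + 16
41: 3827 = 41·93 + 14
43: 3827 = 43·89

43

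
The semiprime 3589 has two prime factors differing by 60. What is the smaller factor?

37

Since p = q + 60, we have 3589 = q(q + 60), so q² + 60q − 3589 = 0.
Discriminant: 60² + 4·3589 = 3600 + 14356 = 17956; √17956 = 134.
q = (−60 + 134)/2 = 37, and p = q + 60 = 97.
Check: 37 · 97 = 3589.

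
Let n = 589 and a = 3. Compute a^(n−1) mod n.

562

3^1 ≡ 3 (mod 589)
3^2 ≡ 3^2 = 9 ≡ 9 (mod 589)
3^4 ≡ 9^2 = 81 ≡ 81 (mod 589)
3^8 ≡ 81^2 = 6561 ≡ 82 (mod 589)
3^16 ≡ 82^2 = 6724 ≡ 245 (mod 589)
3^32 ≡ 245^2 = 60025 ≡ 536 (mod 589)
3^64 ≡ 536^2 = 287296 ≡ 453 (mod 589)
3^128 ≡ 453^2 = 205209 ≡ 237 (mod 589)
3^256 ≡ 237^2 = 56169 ≡ 214 (mod 589)
3^512 ≡ 214^2 = 45796 ≡ 443 (mod 589)
588 = 512 + 64 + 8 + 4 in binary powers of 2.
So 3^588 ≡ 443 · 453 · 82 · 81 ≡ 562 (mod 589).
Since 562 ≠ 1, base 3 is a Fermat witness: 589 is composite.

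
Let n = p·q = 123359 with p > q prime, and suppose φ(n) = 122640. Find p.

φ(n) = (p−1)(q−1) = n − (p+q) + 1, so p + q = 123359 − 122640 + 1 = 720.
p and q are the roots of t² − 720t + 123359 = 0.
Discriminant: 720² − 4·123359 = 518400 − 493436 = 24964; √24964 = 158.
q = (720 − 158)/2 = 281, p = (720 + 158)/2 = 439.
Check: 281 · 439 = 123359.

439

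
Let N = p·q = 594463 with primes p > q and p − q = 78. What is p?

811

Since p = q + 78, we have 594463 = q(q + 78), so q² + 78q − 594463 = 0.
Discriminant: 78² + 4·594463 = 6084 + 2377852 = 2383936; √2383936 = 1544.
q = (−78 + 1544)/2 = 733, and p = q + 78 = 811.
Check: 733 · 811 = 594463.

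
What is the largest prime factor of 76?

76 = 2 · 38
38 = 2 · 19
19 is prime.
So 76 = 2^2 · 19; the largest prime factor is 19.

19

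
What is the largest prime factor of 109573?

79

109573 = 19 · 5767
5767 = 73 · 79
79 is prime.
So 109573 = 19 · 73 · 79; the largest prime factor is 79.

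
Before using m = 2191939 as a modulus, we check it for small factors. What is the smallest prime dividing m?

2191939 is odd.
Digit sum 34, not divisible by 3.
Ends in 9: not divisible by 5.
7: 2191939 = 7·313134 + 1
11: 2191939 = 11·199267 + 2
13: 2191939 = 13·168610 + 9
17: 2191939 = 17·128937 + 10
19: 2191939 = 19·115365 + 4
23: 2191939 = 23·95301 + 16
29: 2191939 = 29·75584 + 3
31: 2191939 = 31·70707 + 22
37: 2191939 = 37·59241 + 22
41: 2191939 = 41·53461 + 38
43: 2191939 = 43·50975 + 14
47: 2191939 = 47·46637

47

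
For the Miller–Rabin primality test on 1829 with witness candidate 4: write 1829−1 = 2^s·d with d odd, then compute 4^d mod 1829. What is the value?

1829 − 1 = 1828 = 2^2 · 457, so d = 457.
4^1 ≡ 4 (mod 1829)
4^2 ≡ 4^2 = 16 ≡ 16 (mod 1829)
4^4 ≡ 16^2 = 256 ≡ 256 (mod 1829)
4^8 ≡ 256^2 = 65536 ≡ 1521 (mod 1829)
4^16 ≡ 1521^2 = 2313441 ≡ 1585 (mod 1829)
4^32 ≡ 1585^2 = 2512225 ≡ 1008 (mod 1829)
4^64 ≡ 1008^2 = 1016064 ≡ 969 (mod 1829)
4^128 ≡ 969^2 = 938961 ≡ 684 (mod 1829)
4^256 ≡ 684^2 = 467856 ≡ 1461 (mod 1829)
457 = 256 + 128 + 64 + 8 + 1 in binary powers of 2.
So 4^457 ≡ 1461 · 684 · 969 · 1521 · 4 ≡ 1039 (mod 1829).
Squaring chain: 1039 → 411; never reaches −1, so base 4 is a Miller–Rabin witness that 1829 is composite.

1039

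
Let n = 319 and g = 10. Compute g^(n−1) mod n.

122

10^1 ≡ 10 (mod 319)
10^2 ≡ 10^2 = 100 ≡ 100 (mod 319)
10^4 ≡ 100^2 = 10000 ≡ 111 (mod 319)
10^8 ≡ 111^2 = 12321 ≡ 199 (mod 319)
10^16 ≡ 199^2 = 39601 ≡ 45 (mod 319)
10^32 ≡ 45^2 = 2025 ≡ 111 (mod 319)
10^64 ≡ 111^2 = 12321 ≡ 199 (mod 319)
10^128 ≡ 199^2 = 39601 ≡ 45 (mod 319)
10^256 ≡ 45^2 = 2025 ≡ 111 (mod 319)
318 = 256 + 32 + 16 + 8 + 4 + 2 in binary powers of 2.
So 10^318 ≡ 111 · 111 · 45 · 199 · 111 · 100 ≡ 122 (mod 319).
Since 122 ≠ 1, base 10 is a Fermat witness: 319 is composite.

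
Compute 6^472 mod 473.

6^1 ≡ 6 (mod 473)
6^2 ≡ 6^2 = 36 ≡ 36 (mod 473)
6^4 ≡ 36^2 = 1296 ≡ 350 (mod 473)
6^8 ≡ 350^2 = 122500 ≡ 466 (mod 473)
6^16 ≡ 466^2 = 217156 ≡ 49 (mod 473)
6^32 ≡ 49^2 = 2401 ≡ 36 (mod 473)
6^64 ≡ 36^2 = 1296 ≡ 350 (mod 473)
6^128 ≡ 350^2 = 122500 ≡ 466 (mod 473)
6^256 ≡ 466^2 = 217156 ≡ 49 (mod 473)
472 = 256 + 128 + 64 + 16 + 8 in binary powers of 2.
So 6^472 ≡ 49 · 466 · 350 · 49 · 466 ≡ 135 (mod 473).
Since 135 ≠ 1, base 6 is a Fermat witness: 473 is composite.

135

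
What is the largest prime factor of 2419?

2419 = 41 · 59
59 is prime.
So 2419 = 41 · 59; the largest prime factor is 59.

59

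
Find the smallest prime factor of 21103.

21103 is odd.
Digit sum 7, not divisible by 3.
Ends in 3: not divisible by 5.
7: 21103 = 7·3014 + 5
11: 21103 = 11·1918 + 5
13: 21103 = 13·1623 + 4
17: 21103 = 17·1241 + 6
19: 21103 = 19·1110 + 13
23: 21103 = 23·917 + 12
29: 21103 = 29·727 + 20
31: 21103 = 31·680 + 23
37: 21103 = 37·570 + 13
41: 21103 = 41·514 + 29
43: 21103 = 43·490 + 33
47: 21103 = 47·449

47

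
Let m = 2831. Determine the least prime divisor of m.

2831 is odd.
Digit sum 14, not divisible by 3.
Ends in 1: not divisible by 5.
7: 2831 = 7·404 + 3
11: 2831 = 11·257 + 4
13: 2831 = 13·217 + 10
17: 2831 = 17·166 + 9
19: 2831 = 19·149

19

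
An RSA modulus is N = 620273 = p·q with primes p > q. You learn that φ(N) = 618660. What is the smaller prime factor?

φ(n) = (p−1)(q−1) = n − (p+q) + 1, so p + q = 620273 − 618660 + 1 = 1614.
p and q are the roots of t² − 1614t + 620273 = 0.
Discriminant: 1614² − 4·620273 = 2604996 − 2481092 = 123904; √123904 = 352.
q = (1614 − 352)/2 = 631, p = (1614 + 352)/2 = 983.
Check: 631 · 983 = 620273.

631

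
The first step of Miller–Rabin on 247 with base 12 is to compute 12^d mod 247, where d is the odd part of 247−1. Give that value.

247 − 1 = 246 = 2^1 · 123, so d = 123.
12^1 ≡ 12 (mod 247)
12^2 ≡ 12^2 = 144 ≡ 144 (mod 247)
12^4 ≡ 144^2 = 20736 ≡ 235 (mod 247)
12^8 ≡ 235^2 = 55225 ≡ 144 (mod 247)
12^16 ≡ 144^2 = 20736 ≡ 235 (mod 247)
12^32 ≡ 235^2 = 55225 ≡ 144 (mod 247)
12^64 ≡ 144^2 = 20736 ≡ 235 (mod 247)
123 = 64 + 32 + 16 + 8 + 2 + 1 in binary powers of 2.
So 12^123 ≡ 235 · 144 · 235 · 144 · 144 · 12 ≡ 246 (mod 247).
Since 12^d ≡ 246 (mod 247), base 12 does not prove 247 composite.

246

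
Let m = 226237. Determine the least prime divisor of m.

226237 is odd.
Digit sum 22, not divisible by 3.
Ends in 7: not divisible by 5.
7: 226237 = 7·32319 + 4
11: 226237 = 11·20567

11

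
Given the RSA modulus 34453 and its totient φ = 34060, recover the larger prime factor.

φ(n) = (p−1)(q−1) = n − (p+q) + 1, so p + q = 34453 − 34060 + 1 = 394.
p and q are the roots of t² − 394t + 34453 = 0.
Discriminant: 394² − 4·34453 = 155236 − 137812 = 17424; √17424 = 132.
q = (394 − 132)/2 = 131, p = (394 + 132)/2 = 263.
Check: 131 · 263 = 34453.

263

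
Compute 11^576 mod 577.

1

11^1 ≡ 11 (mod 577)
11^2 ≡ 11^2 = 121 ≡ 121 (mod 577)
11^4 ≡ 121^2 = 14641 ≡ 216 (mod 577)
11^8 ≡ 216^2 = 46656 ≡ 496 (mod 577)
11^16 ≡ 496^2 = 246016 ≡ 214 (mod 577)
11^32 ≡ 214^2 = 45796 ≡ 213 (mod 577)
11^64 ≡ 213^2 = 45369 ≡ 363 (mod 577)
11^128 ≡ 363^2 = 131769 ≡ 213 (mod 577)
11^256 ≡ 213^2 = 45369 ≡ 363 (mod 577)
11^512 ≡ 363^2 = 131769 ≡ 213 (mod 577)
576 = 512 + 64 in binary powers of 2.
So 11^576 ≡ 213 · 363 ≡ 1 (mod 577).
Since the result is 1, base 11 gives no evidence that 577 is composite.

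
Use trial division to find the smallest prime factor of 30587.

30587 is odd.
Digit sum 23, not divisible by 3.
Ends in 7: not divisible by 5.
7: 30587 = 7·4369 + 4
11: 30587 = 11·2780 + 7
13: 30587 = 13·2352 + 11
17: 30587 = 17·1799 + 4
19: 30587 = 19·1609 + 16
23: 30587 = 23·1329 + 20
29: 30587 = 29·1054 + 21
31: 30587 = 31·986 + 21
37: 30587 = 37·826 + 25
41: 30587 = 41·746 + 1
43: 30587 = 43·711 + 14
47: 30587 = 47·650 + 37
53: 30587 = 53·577 + 6
59: 30587 = 59·518 + 25
61: 30587 = 61·501 + 26
67: 30587 = 67·456 + 35
71: 30587 = 71·430 + 57
73: 30587 = 73·419

73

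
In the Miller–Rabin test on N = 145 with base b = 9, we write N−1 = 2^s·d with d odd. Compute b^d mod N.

145 − 1 = 144 = 2^4 · 9, so d = 9.
9^1 ≡ 9 (mod 145)
9^2 ≡ 9^2 = 81 ≡ 81 (mod 145)
9^4 ≡ 81^2 = 6561 ≡ 36 (mod 145)
9^8 ≡ 36^2 = 1296 ≡ 136 (mod 145)
9 = 8 + 1 in binary powers of 2.
So 9^9 ≡ 136 · 9 ≡ 64 (mod 145).
Squaring chain: 64 → 36 → 136 → 81; never reaches −1, so base 9 is a Miller–Rabin witness that 145 is composite.

64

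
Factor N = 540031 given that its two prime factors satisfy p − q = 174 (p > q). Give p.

827

Since p = q + 174, we have 540031 = q(q + 174), so q² + 174q − 540031 = 0.
Discriminant: 174² + 4·540031 = 30276 + 2160124 = 2190400; √2190400 = 1480.
q = (−174 + 1480)/2 = 653, and p = q + 174 = 827.
Check: 653 · 827 = 540031.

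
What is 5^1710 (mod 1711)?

5^1 ≡ 5 (mod 1711)
5^2 ≡ 5^2 = 25 ≡ 25 (mod 1711)
5^4 ≡ 25^2 = 625 ≡ 625 (mod 1711)
5^8 ≡ 625^2 = 390625 ≡ 517 (mod 1711)
5^16 ≡ 517^2 = 267289 ≡ 373 (mod 1711)
5^32 ≡ 373^2 = 139129 ≡ 538 (mod 1711)
5^64 ≡ 538^2 = 289444 ≡ 285 (mod 1711)
5^128 ≡ 285^2 = 81225 ≡ 808 (mod 1711)
5^256 ≡ 808^2 = 652864 ≡ 973 (mod 1711)
5^512 ≡ 973^2 = 946729 ≡ 546 (mod 1711)
5^1024 ≡ 546^2 = 298116 ≡ 402 (mod 1711)
1710 = 1024 + 512 + 128 + 32 + 8 + 4 + 2 in binary powers of 2.
So 5^1710 ≡ 402 · 546 · 808 · 538 · 517 · 625 · 25 ≡ 779 (mod 1711).
Since 779 ≠ 1, base 5 is a Fermat witness: 1711 is composite.

779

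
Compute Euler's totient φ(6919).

Factor: 6919 = 11 · 17 · 37.
φ(6919) = (11−1) · (17−1) · (37−1) = 10 · 16 · 36 = 5760.

5760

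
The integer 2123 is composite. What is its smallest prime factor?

11

2123 is odd.
Digit sum 8, not divisible by 3.
Ends in 3: not divisible by 5.
7: 2123 = 7·303 + 2
11: 2123 = 11·193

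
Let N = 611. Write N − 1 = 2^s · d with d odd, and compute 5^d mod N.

611 − 1 = 610 = 2^1 · 305, so d = 305.
5^1 ≡ 5 (mod 611)
5^2 ≡ 5^2 = 25 ≡ 25 (mod 611)
5^4 ≡ 25^2 = 625 ≡ 14 (mod 611)
5^8 ≡ 14^2 = 196 ≡ 196 (mod 611)
5^16 ≡ 196^2 = 38416 ≡ 534 (mod 611)
5^32 ≡ 534^2 = 285156 ≡ 430 (mod 611)
5^64 ≡ 430^2 = 184900 ≡ 378 (mod 611)
5^128 ≡ 378^2 = 142884 ≡ 521 (mod 611)
5^256 ≡ 521^2 = 271441 ≡ 157 (mod 611)
305 = 256 + 32 + 16 + 1 in binary powers of 2.
So 5^305 ≡ 157 · 430 · 534 · 5 ≡ 590 (mod 611).
Squaring chain: 590; never reaches −1, so base 5 is a Miller–Rabin witness that 611 is composite.

590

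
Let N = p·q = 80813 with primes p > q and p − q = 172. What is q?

211

Since p = q + 172, we have 80813 = q(q + 172), so q² + 172q − 80813 = 0.
Discriminant: 172² + 4·80813 = 29584 + 323252 = 352836; √352836 = 594.
q = (−172 + 594)/2 = 211, and p = q + 172 = 383.
Check: 211 · 383 = 80813.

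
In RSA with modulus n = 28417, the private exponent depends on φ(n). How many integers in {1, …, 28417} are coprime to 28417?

28080

Factor: 28417 = 157 · 181.
φ(28417) = (157−1) · (181−1) = 156 · 180 = 28080.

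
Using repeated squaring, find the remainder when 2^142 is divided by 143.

114

2^1 ≡ 2 (mod 143)
2^2 ≡ 2^2 = 4 ≡ 4 (mod 143)
2^4 ≡ 4^2 = 16 ≡ 16 (mod 143)
2^8 ≡ 16^2 = 256 ≡ 113 (mod 143)
2^16 ≡ 113^2 = 12769 ≡ 42 (mod 143)
2^32 ≡ 42^2 = 1764 ≡ 48 (mod 143)
2^64 ≡ 48^2 = 2304 ≡ 16 (mod 143)
2^128 ≡ 16^2 = 256 ≡ 113 (mod 143)
142 = 128 + 8 + 4 + 2 in binary powers of 2.
So 2^142 ≡ 113 · 113 · 16 · 4 ≡ 114 (mod 143).
Since 114 ≠ 1, base 2 is a Fermat witness: 143 is composite.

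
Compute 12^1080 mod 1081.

12^1 ≡ 12 (mod 1081)
12^2 ≡ 12^2 = 144 ≡ 144 (mod 1081)
12^4 ≡ 144^2 = 20736 ≡ 197 (mod 1081)
12^8 ≡ 197^2 = 38809 ≡ 974 (mod 1081)
12^16 ≡ 974^2 = 948676 ≡ 639 (mod 1081)
12^32 ≡ 639^2 = 408321 ≡ 784 (mod 1081)
12^64 ≡ 784^2 = 614656 ≡ 648 (mod 1081)
12^128 ≡ 648^2 = 419904 ≡ 476 (mod 1081)
12^256 ≡ 476^2 = 226576 ≡ 647 (mod 1081)
12^512 ≡ 647^2 = 418609 ≡ 262 (mod 1081)
12^1024 ≡ 262^2 = 68644 ≡ 541 (mod 1081)
1080 = 1024 + 32 + 16 + 8 in binary powers of 2.
So 12^1080 ≡ 541 · 784 · 639 · 974 ≡ 98 (mod 1081).
Since 98 ≠ 1, base 12 is a Fermat witness: 1081 is composite.

98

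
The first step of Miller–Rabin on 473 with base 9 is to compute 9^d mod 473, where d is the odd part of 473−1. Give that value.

203

473 − 1 = 472 = 2^3 · 59, so d = 59.
9^1 ≡ 9 (mod 473)
9^2 ≡ 9^2 = 81 ≡ 81 (mod 473)
9^4 ≡ 81^2 = 6561 ≡ 412 (mod 473)
9^8 ≡ 412^2 = 169744 ≡ 410 (mod 473)
9^16 ≡ 410^2 = 168100 ≡ 185 (mod 473)
9^32 ≡ 185^2 = 34225 ≡ 169 (mod 473)
59 = 32 + 16 + 8 + 2 + 1 in binary powers of 2.
So 9^59 ≡ 169 · 185 · 410 · 81 · 9 ≡ 203 (mod 473).
Squaring chain: 203 → 58 → 53; never reaches −1, so base 9 is a Miller–Rabin witness that 473 is composite.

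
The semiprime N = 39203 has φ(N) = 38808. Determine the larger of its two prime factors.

199

φ(n) = (p−1)(q−1) = n − (p+q) + 1, so p + q = 39203 − 38808 + 1 = 396.
p and q are the roots of t² − 396t + 39203 = 0.
Discriminant: 396² − 4·39203 = 156816 − 156812 = 4; √4 = 2.
q = (396 − 2)/2 = 197, p = (396 + 2)/2 = 199.
Check: 197 · 199 = 39203.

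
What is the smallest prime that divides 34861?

34861 is odd.
Digit sum 22, not divisible by 3.
Ends in 1: not divisible by 5.
7: 34861 = 7·4980 + 1
11: 34861 = 11·3169 + 2
13: 34861 = 13·2681 + 8
17: 34861 = 17·2050 + 11
19: 34861 = 19·1834 + 15
23: 34861 = 23·1515 + 16
29: 34861 = 29·1202 + 3
31: 34861 = 31·1124 + 17
37: 34861 = 37·942 + 7
41: 34861 = 41·850 + 11
43: 34861 = 43·810 + 31
47: 34861 = 47·741 + 34
53: 34861 = 53·657 + 40
59: 34861 = 59·590 + 51
61: 34861 = 61·571 + 30
67: 34861 = 67·520 + 21
71: 34861 = 71·491

71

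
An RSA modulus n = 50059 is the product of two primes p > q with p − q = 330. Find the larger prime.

Since p = q + 330, we have 50059 = q(q + 330), so q² + 330q − 50059 = 0.
Discriminant: 330² + 4·50059 = 108900 + 200236 = 309136; √309136 = 556.
q = (−330 + 556)/2 = 113, and p = q + 330 = 443.
Check: 113 · 443 = 50059.

443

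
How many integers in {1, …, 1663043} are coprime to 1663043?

Factor: 1663043 = 61 · 137 · 199.
φ(1663043) = (61−1) · (137−1) · (199−1) = 60 · 136 · 198 = 1615680.

1615680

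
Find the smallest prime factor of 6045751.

47

6045751 is odd.
Digit sum 28, not divisible by 3.
Ends in 1: not divisible by 5.
7: 6045751 = 7·863678 + 5
11: 6045751 = 11·549613 + 8
13: 6045751 = 13·465057 + 10
17: 6045751 = 17·355632 + 7
19: 6045751 = 19·318197 + 8
23: 6045751 = 23·262858 + 17
29: 6045751 = 29·208474 + 5
31: 6045751 = 31·195024 + 7
37: 6045751 = 37·163398 + 25
41: 6045751 = 41·147457 + 14
43: 6045751 = 43·140598 + 37
47: 6045751 = 47·128633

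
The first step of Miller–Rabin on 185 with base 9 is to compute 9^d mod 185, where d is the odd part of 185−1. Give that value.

34

185 − 1 = 184 = 2^3 · 23, so d = 23.
9^1 ≡ 9 (mod 185)
9^2 ≡ 9^2 = 81 ≡ 81 (mod 185)
9^4 ≡ 81^2 = 6561 ≡ 86 (mod 185)
9^8 ≡ 86^2 = 7396 ≡ 181 (mod 185)
9^16 ≡ 181^2 = 32761 ≡ 16 (mod 185)
23 = 16 + 4 + 2 + 1 in binary powers of 2.
So 9^23 ≡ 16 · 86 · 81 · 9 ≡ 34 (mod 185).
Squaring chain: 34 → 46 → 81; never reaches −1, so base 9 is a Miller–Rabin witness that 185 is composite.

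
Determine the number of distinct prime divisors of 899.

899 = 29 · 31
899 = 29 · 31, which has 2 distinct prime factors.

2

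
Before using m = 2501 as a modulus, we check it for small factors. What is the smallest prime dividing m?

2501 is odd.
Digit sum 8, not divisible by 3.
Ends in 1: not divisible by 5.
7: 2501 = 7·357 + 2
11: 2501 = 11·227 + 4
13: 2501 = 13·192 + 5
17: 2501 = 17·147 + 2
19: 2501 = 19·131 + 12
23: 2501 = 23·108 + 17
29: 2501 = 29·86 + 7
31: 2501 = 31·80 + 21
37: 2501 = 37·67 + 22
41: 2501 = 41·61

41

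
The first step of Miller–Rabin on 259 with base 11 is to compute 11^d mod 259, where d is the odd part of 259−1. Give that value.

259 − 1 = 258 = 2^1 · 129, so d = 129.
11^1 ≡ 11 (mod 259)
11^2 ≡ 11^2 = 121 ≡ 121 (mod 259)
11^4 ≡ 121^2 = 14641 ≡ 137 (mod 259)
11^8 ≡ 137^2 = 18769 ≡ 121 (mod 259)
11^16 ≡ 121^2 = 14641 ≡ 137 (mod 259)
11^32 ≡ 137^2 = 18769 ≡ 121 (mod 259)
11^64 ≡ 121^2 = 14641 ≡ 137 (mod 259)
11^128 ≡ 137^2 = 18769 ≡ 121 (mod 259)
129 = 128 + 1 in binary powers of 2.
So 11^129 ≡ 121 · 11 ≡ 36 (mod 259).
Squaring chain: 36; never reaches −1, so base 11 is a Miller–Rabin witness that 259 is composite.

36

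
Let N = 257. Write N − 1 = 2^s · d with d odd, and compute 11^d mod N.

11

257 − 1 = 256 = 2^8 · 1, so d = 1.
11^1 ≡ 11 (mod 257)
1 = 1 in binary powers of 2.
So 11^1 ≡ 11 ≡ 11 (mod 257).
Squaring chain: 11 → 121 → 249 → 64 → 241 → 256 → 1 → 1; reaches −1, so base 11 does not prove 257 composite.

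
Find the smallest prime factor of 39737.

39737 is odd.
Digit sum 29, not divisible by 3.
Ends in 7: not divisible by 5.
7: 39737 = 7·5676 + 5
11: 39737 = 11·3612 + 5
13: 39737 = 13·3056 + 9
17: 39737 = 17·2337 + 8
19: 39737 = 19·2091 + 8
23: 39737 = 23·1727 + 16
29: 39737 = 29·1370 + 7
31: 39737 = 31·1281 + 26
37: 39737 = 37·1073 + 36
41: 39737 = 41·969 + 8
43: 39737 = 43·924 + 5
47: 39737 = 47·845 + 22
53: 39737 = 53·749 + 40
59: 39737 = 59·673 + 30
61: 39737 = 61·651 + 26
67: 39737 = 67·593 + 6
71: 39737 = 71·559 + 48
73: 39737 = 73·544 + 25
79: 39737 = 79·503

79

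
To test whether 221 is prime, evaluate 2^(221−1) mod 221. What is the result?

2^1 ≡ 2 (mod 221)
2^2 ≡ 2^2 = 4 ≡ 4 (mod 221)
2^4 ≡ 4^2 = 16 ≡ 16 (mod 221)
2^8 ≡ 16^2 = 256 ≡ 35 (mod 221)
2^16 ≡ 35^2 = 1225 ≡ 120 (mod 221)
2^32 ≡ 120^2 = 14400 ≡ 35 (mod 221)
2^64 ≡ 35^2 = 1225 ≡ 120 (mod 221)
2^128 ≡ 120^2 = 14400 ≡ 35 (mod 221)
220 = 128 + 64 + 16 + 8 + 4 in binary powers of 2.
So 2^220 ≡ 35 · 120 · 120 · 35 · 16 ≡ 16 (mod 221).
Since 16 ≠ 1, base 2 is a Fermat witness: 221 is composite.

16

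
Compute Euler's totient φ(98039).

89856

Factor: 98039 = 17 · 73 · 79.
φ(98039) = (17−1) · (73−1) · (79−1) = 16 · 72 · 78 = 89856.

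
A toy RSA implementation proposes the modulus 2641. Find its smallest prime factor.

19

2641 is odd.
Digit sum 13, not divisible by 3.
Ends in 1: not divisible by 5.
7: 2641 = 7·377 + 2
11: 2641 = 11·240 + 1
13: 2641 = 13·203 + 2
17: 2641 = 17·155 + 6
19: 2641 = 19·139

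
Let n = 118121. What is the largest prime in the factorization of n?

118121 = 41 · 2881
2881 = 43 · 67
67 is prime.
So 118121 = 41 · 43 · 67; the largest prime factor is 67.

67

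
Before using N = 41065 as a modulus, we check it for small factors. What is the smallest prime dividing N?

41065 is odd.
Digit sum 16, not divisible by 3.
Ends in 5: divisible by 5.

5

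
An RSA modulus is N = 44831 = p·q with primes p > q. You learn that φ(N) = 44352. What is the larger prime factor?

φ(n) = (p−1)(q−1) = n − (p+q) + 1, so p + q = 44831 − 44352 + 1 = 480.
p and q are the roots of t² − 480t + 44831 = 0.
Discriminant: 480² − 4·44831 = 230400 − 179324 = 51076; √51076 = 226.
q = (480 − 226)/2 = 127, p = (480 + 226)/2 = 353.
Check: 127 · 353 = 44831.

353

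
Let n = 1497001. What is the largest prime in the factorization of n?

97

1497001 = 11 · 136091
136091 = 23 · 5917
5917 = 61 · 97
97 is prime.
So 1497001 = 11 · 23 · 61 · 97; the largest prime factor is 97.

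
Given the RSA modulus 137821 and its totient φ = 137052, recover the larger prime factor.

φ(n) = (p−1)(q−1) = n − (p+q) + 1, so p + q = 137821 − 137052 + 1 = 770.
p and q are the roots of t² − 770t + 137821 = 0.
Discriminant: 770² − 4·137821 = 592900 − 551284 = 41616; √41616 = 204.
q = (770 − 204)/2 = 283, p = (770 + 204)/2 = 487.
Check: 283 · 487 = 137821.

487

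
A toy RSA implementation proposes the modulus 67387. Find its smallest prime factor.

79

67387 is odd.
Digit sum 31, not divisible by 3.
Ends in 7: not divisible by 5.
7: 67387 = 7·9626 + 5
11: 67387 = 11·6126 + 1
13: 67387 = 13·5183 + 8
17: 67387 = 17·3963 + 16
19: 67387 = 19·3546 + 13
23: 67387 = 23·2929 + 20
29: 67387 = 29·2323 + 20
31: 67387 = 31·2173 + 24
37: 67387 = 37·1821 + 10
41: 67387 = 41·1643 + 24
43: 67387 = 43·1567 + 6
47: 67387 = 47·1433 + 36
53: 67387 = 53·1271 + 24
59: 67387 = 59·1142 + 9
61: 67387 = 61·1104 + 43
67: 67387 = 67·1005 + 52
71: 67387 = 71·949 + 8
73: 67387 = 73·923 + 8
79: 67387 = 79·853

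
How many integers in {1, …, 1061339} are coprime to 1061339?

Factor: 1061339 = 61 · 127 · 137.
φ(1061339) = (61−1) · (127−1) · (137−1) = 60 · 126 · 136 = 1028160.

1028160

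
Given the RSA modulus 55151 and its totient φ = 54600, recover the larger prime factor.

421

φ(n) = (p−1)(q−1) = n − (p+q) + 1, so p + q = 55151 − 54600 + 1 = 552.
p and q are the roots of t² − 552t + 55151 = 0.
Discriminant: 552² − 4·55151 = 304704 − 220604 = 84100; √84100 = 290.
q = (552 − 290)/2 = 131, p = (552 + 290)/2 = 421.
Check: 131 · 421 = 55151.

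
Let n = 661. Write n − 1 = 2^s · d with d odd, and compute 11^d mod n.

661 − 1 = 660 = 2^2 · 165, so d = 165.
11^1 ≡ 11 (mod 661)
11^2 ≡ 11^2 = 121 ≡ 121 (mod 661)
11^4 ≡ 121^2 = 14641 ≡ 99 (mod 661)
11^8 ≡ 99^2 = 9801 ≡ 547 (mod 661)
11^16 ≡ 547^2 = 299209 ≡ 437 (mod 661)
11^32 ≡ 437^2 = 190969 ≡ 601 (mod 661)
11^64 ≡ 601^2 = 361201 ≡ 295 (mod 661)
11^128 ≡ 295^2 = 87025 ≡ 434 (mod 661)
165 = 128 + 32 + 4 + 1 in binary powers of 2.
So 11^165 ≡ 434 · 601 · 99 · 11 ≡ 1 (mod 661).
Since 11^d ≡ 1 (mod 661), base 11 does not prove 661 composite.

1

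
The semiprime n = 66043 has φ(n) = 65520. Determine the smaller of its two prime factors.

φ(n) = (p−1)(q−1) = n − (p+q) + 1, so p + q = 66043 − 65520 + 1 = 524.
p and q are the roots of t² − 524t + 66043 = 0.
Discriminant: 524² − 4·66043 = 274576 − 264172 = 10404; √10404 = 102.
q = (524 − 102)/2 = 211, p = (524 + 102)/2 = 313.
Check: 211 · 313 = 66043.

211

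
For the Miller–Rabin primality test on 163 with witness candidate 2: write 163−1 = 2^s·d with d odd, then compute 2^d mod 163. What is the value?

163 − 1 = 162 = 2^1 · 81, so d = 81.
2^1 ≡ 2 (mod 163)
2^2 ≡ 2^2 = 4 ≡ 4 (mod 163)
2^4 ≡ 4^2 = 16 ≡ 16 (mod 163)
2^8 ≡ 16^2 = 256 ≡ 93 (mod 163)
2^16 ≡ 93^2 = 8649 ≡ 10 (mod 163)
2^32 ≡ 10^2 = 100 ≡ 100 (mod 163)
2^64 ≡ 100^2 = 10000 ≡ 57 (mod 163)
81 = 64 + 16 + 1 in binary powers of 2.
So 2^81 ≡ 57 · 10 · 2 ≡ 162 (mod 163).
Since 2^d ≡ 162 (mod 163), base 2 does not prove 163 composite.

162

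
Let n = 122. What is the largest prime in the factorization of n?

122 = 2 · 61
61 is prime.
So 122 = 2 · 61; the largest prime factor is 61.

61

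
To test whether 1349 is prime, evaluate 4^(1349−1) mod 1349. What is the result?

215

4^1 ≡ 4 (mod 1349)
4^2 ≡ 4^2 = 16 ≡ 16 (mod 1349)
4^4 ≡ 16^2 = 256 ≡ 256 (mod 1349)
4^8 ≡ 256^2 = 65536 ≡ 784 (mod 1349)
4^16 ≡ 784^2 = 614656 ≡ 861 (mod 1349)
4^32 ≡ 861^2 = 741321 ≡ 720 (mod 1349)
4^64 ≡ 720^2 = 518400 ≡ 384 (mod 1349)
4^128 ≡ 384^2 = 147456 ≡ 415 (mod 1349)
4^256 ≡ 415^2 = 172225 ≡ 902 (mod 1349)
4^512 ≡ 902^2 = 813604 ≡ 157 (mod 1349)
4^1024 ≡ 157^2 = 24649 ≡ 367 (mod 1349)
1348 = 1024 + 256 + 64 + 4 in binary powers of 2.
So 4^1348 ≡ 367 · 902 · 384 · 256 ≡ 215 (mod 1349).
Since 215 ≠ 1, base 4 is a Fermat witness: 1349 is composite.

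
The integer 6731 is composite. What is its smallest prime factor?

6731 is odd.
Digit sum 17, not divisible by 3.
Ends in 1: not divisible by 5.
7: 6731 = 7·961 + 4
11: 6731 = 11·611 + 10
13: 6731 = 13·517 + 10
17: 6731 = 17·395 + 16
19: 6731 = 19·354 + 5
23: 6731 = 23·292 + 15
29: 6731 = 29·232 + 3
31: 6731 = 31·217 + 4
37: 6731 = 37·181 + 34
41: 6731 = 41·164 + 7
43: 6731 = 43·156 + 23
47: 6731 = 47·143 + 10
53: 6731 = 53·127

53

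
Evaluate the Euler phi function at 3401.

3204

Factor: 3401 = 19 · 179.
φ(3401) = (19−1) · (179−1) = 18 · 178 = 3204.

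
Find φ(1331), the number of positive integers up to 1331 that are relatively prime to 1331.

Factor: 1331 = 11^3.
φ(1331) = 11^2·(11−1) = 1210.

1210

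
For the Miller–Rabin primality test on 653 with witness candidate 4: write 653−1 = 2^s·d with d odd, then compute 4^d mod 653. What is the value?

652

653 − 1 = 652 = 2^2 · 163, so d = 163.
4^1 ≡ 4 (mod 653)
4^2 ≡ 4^2 = 16 ≡ 16 (mod 653)
4^4 ≡ 16^2 = 256 ≡ 256 (mod 653)
4^8 ≡ 256^2 = 65536 ≡ 236 (mod 653)
4^16 ≡ 236^2 = 55696 ≡ 191 (mod 653)
4^32 ≡ 191^2 = 36481 ≡ 566 (mod 653)
4^64 ≡ 566^2 = 320356 ≡ 386 (mod 653)
4^128 ≡ 386^2 = 148996 ≡ 112 (mod 653)
163 = 128 + 32 + 2 + 1 in binary powers of 2.
So 4^163 ≡ 112 · 566 · 16 · 4 ≡ 652 (mod 653).
Since 4^d ≡ 652 (mod 653), base 4 does not prove 653 composite.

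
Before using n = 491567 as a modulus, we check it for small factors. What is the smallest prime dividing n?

31

491567 is odd.
Digit sum 32, not divisible by 3.
Ends in 7: not divisible by 5.
7: 491567 = 7·70223 + 6
11: 491567 = 11·44687 + 10
13: 491567 = 13·37812 + 11
17: 491567 = 17·28915 + 12
19: 491567 = 19·25871 + 18
23: 491567 = 23·21372 + 11
29: 491567 = 29·16950 + 17
31: 491567 = 31·15857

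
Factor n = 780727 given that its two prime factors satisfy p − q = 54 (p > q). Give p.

911

Since p = q + 54, we have 780727 = q(q + 54), so q² + 54q − 780727 = 0.
Discriminant: 54² + 4·780727 = 2916 + 3122908 = 3125824; √3125824 = 1768.
q = (−54 + 1768)/2 = 857, and p = q + 54 = 911.
Check: 857 · 911 = 780727.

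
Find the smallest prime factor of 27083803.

27083803 is odd.
Digit sum 31, not divisible by 3.
Ends in 3: not divisible by 5.
7: 27083803 = 7·3869114 + 5
11: 27083803 = 11·2462163 + 10
13: 27083803 = 13·2083369 + 6
17: 27083803 = 17·1593164 + 15
19: 27083803 = 19·1425463 + 6
23: 27083803 = 23·1177556 + 15
29: 27083803 = 29·933924 + 7
31: 27083803 = 31·873671 + 2
37: 27083803 = 37·731994 + 25
41: 27083803 = 41·660580 + 23
43: 27083803 = 43·629855 + 38
47: 27083803 = 47·576251 + 6
53: 27083803 = 53·511015 + 8
59: 27083803 = 59·459047 + 30
61: 27083803 = 61·443996 + 47
67: 27083803 = 67·404235 + 58
71: 27083803 = 71·381462 + 1
73: 27083803 = 73·371011

73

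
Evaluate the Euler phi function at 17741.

17472

Factor: 17741 = 113 · 157.
φ(17741) = (113−1) · (157−1) = 112 · 156 = 17472.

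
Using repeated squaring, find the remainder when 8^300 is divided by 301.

274

8^1 ≡ 8 (mod 301)
8^2 ≡ 8^2 = 64 ≡ 64 (mod 301)
8^4 ≡ 64^2 = 4096 ≡ 183 (mod 301)
8^8 ≡ 183^2 = 33489 ≡ 78 (mod 301)
8^16 ≡ 78^2 = 6084 ≡ 64 (mod 301)
8^32 ≡ 64^2 = 4096 ≡ 183 (mod 301)
8^64 ≡ 183^2 = 33489 ≡ 78 (mod 301)
8^128 ≡ 78^2 = 6084 ≡ 64 (mod 301)
8^256 ≡ 64^2 = 4096 ≡ 183 (mod 301)
300 = 256 + 32 + 8 + 4 in binary powers of 2.
So 8^300 ≡ 183 · 183 · 78 · 183 ≡ 274 (mod 301).
Since 274 ≠ 1, base 8 is a Fermat witness: 301 is composite.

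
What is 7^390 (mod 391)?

7^1 ≡ 7 (mod 391)
7^2 ≡ 7^2 = 49 ≡ 49 (mod 391)
7^4 ≡ 49^2 = 2401 ≡ 55 (mod 391)
7^8 ≡ 55^2 = 3025 ≡ 288 (mod 391)
7^16 ≡ 288^2 = 82944 ≡ 52 (mod 391)
7^32 ≡ 52^2 = 2704 ≡ 358 (mod 391)
7^64 ≡ 358^2 = 128164 ≡ 307 (mod 391)
7^128 ≡ 307^2 = 94249 ≡ 18 (mod 391)
7^256 ≡ 18^2 = 324 ≡ 324 (mod 391)
390 = 256 + 128 + 4 + 2 in binary powers of 2.
So 7^390 ≡ 324 · 18 · 55 · 49 ≡ 213 (mod 391).
Since 213 ≠ 1, base 7 is a Fermat witness: 391 is composite.

213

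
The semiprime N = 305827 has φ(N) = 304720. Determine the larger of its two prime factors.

φ(n) = (p−1)(q−1) = n − (p+q) + 1, so p + q = 305827 − 304720 + 1 = 1108.
p and q are the roots of t² − 1108t + 305827 = 0.
Discriminant: 1108² − 4·305827 = 1227664 − 1223308 = 4356; √4356 = 66.
q = (1108 − 66)/2 = 521, p = (1108 + 66)/2 = 587.
Check: 521 · 587 = 305827.

587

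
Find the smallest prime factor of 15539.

41

15539 is odd.
Digit sum 23, not divisible by 3.
Ends in 9: not divisible by 5.
7: 15539 = 7·2219 + 6
11: 15539 = 11·1412 + 7
13: 15539 = 13·1195 + 4
17: 15539 = 17·914 + 1
19: 15539 = 19·817 + 16
23: 15539 = 23·675 + 14
29: 15539 = 29·535 + 24
31: 15539 = 31·501 + 8
37: 15539 = 37·419 + 36
41: 15539 = 41·379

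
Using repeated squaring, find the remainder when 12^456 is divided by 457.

1

12^1 ≡ 12 (mod 457)
12^2 ≡ 12^2 = 144 ≡ 144 (mod 457)
12^4 ≡ 144^2 = 20736 ≡ 171 (mod 457)
12^8 ≡ 171^2 = 29241 ≡ 450 (mod 457)
12^16 ≡ 450^2 = 202500 ≡ 49 (mod 457)
12^32 ≡ 49^2 = 2401 ≡ 116 (mod 457)
12^64 ≡ 116^2 = 13456 ≡ 203 (mod 457)
12^128 ≡ 203^2 = 41209 ≡ 79 (mod 457)
12^256 ≡ 79^2 = 6241 ≡ 300 (mod 457)
456 = 256 + 128 + 64 + 8 in binary powers of 2.
So 12^456 ≡ 300 · 79 · 203 · 450 ≡ 1 (mod 457).
Since the result is 1, base 12 gives no evidence that 457 is composite.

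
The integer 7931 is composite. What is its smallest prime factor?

7931 is odd.
Digit sum 20, not divisible by 3.
Ends in 1: not divisible by 5.
7: 7931 = 7·1133

7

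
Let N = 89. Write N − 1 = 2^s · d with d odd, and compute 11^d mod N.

88

89 − 1 = 88 = 2^3 · 11, so d = 11.
11^1 ≡ 11 (mod 89)
11^2 ≡ 11^2 = 121 ≡ 32 (mod 89)
11^4 ≡ 32^2 = 1024 ≡ 45 (mod 89)
11^8 ≡ 45^2 = 2025 ≡ 67 (mod 89)
11 = 8 + 2 + 1 in binary powers of 2.
So 11^11 ≡ 67 · 32 · 11 ≡ 88 (mod 89).
Since 11^d ≡ 88 (mod 89), base 11 does not prove 89 composite.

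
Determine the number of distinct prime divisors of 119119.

4

119119 = 7^2 · 2431
2431 = 11 · 221
221 = 13 · 17
119119 = 7^2 · 11 · 13 · 17, which has 4 distinct prime factors.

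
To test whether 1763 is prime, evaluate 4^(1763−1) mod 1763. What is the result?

508

4^1 ≡ 4 (mod 1763)
4^2 ≡ 4^2 = 16 ≡ 16 (mod 1763)
4^4 ≡ 16^2 = 256 ≡ 256 (mod 1763)
4^8 ≡ 256^2 = 65536 ≡ 305 (mod 1763)
4^16 ≡ 305^2 = 93025 ≡ 1349 (mod 1763)
4^32 ≡ 1349^2 = 1819801 ≡ 385 (mod 1763)
4^64 ≡ 385^2 = 148225 ≡ 133 (mod 1763)
4^128 ≡ 133^2 = 17689 ≡ 59 (mod 1763)
4^256 ≡ 59^2 = 3481 ≡ 1718 (mod 1763)
4^512 ≡ 1718^2 = 2951524 ≡ 262 (mod 1763)
4^1024 ≡ 262^2 = 68644 ≡ 1650 (mod 1763)
1762 = 1024 + 512 + 128 + 64 + 32 + 2 in binary powers of 2.
So 4^1762 ≡ 1650 · 262 · 59 · 133 · 385 · 16 ≡ 508 (mod 1763).
Since 508 ≠ 1, base 4 is a Fermat witness: 1763 is composite.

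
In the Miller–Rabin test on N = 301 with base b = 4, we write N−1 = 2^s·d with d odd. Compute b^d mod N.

301 − 1 = 300 = 2^2 · 75, so d = 75.
4^1 ≡ 4 (mod 301)
4^2 ≡ 4^2 = 16 ≡ 16 (mod 301)
4^4 ≡ 16^2 = 256 ≡ 256 (mod 301)
4^8 ≡ 256^2 = 65536 ≡ 219 (mod 301)
4^16 ≡ 219^2 = 47961 ≡ 102 (mod 301)
4^32 ≡ 102^2 = 10404 ≡ 170 (mod 301)
4^64 ≡ 170^2 = 28900 ≡ 4 (mod 301)
75 = 64 + 8 + 2 + 1 in binary powers of 2.
So 4^75 ≡ 4 · 219 · 16 · 4 ≡ 78 (mod 301).
Squaring chain: 78 → 64; never reaches −1, so base 4 is a Miller–Rabin witness that 301 is composite.

78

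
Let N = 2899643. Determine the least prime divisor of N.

2899643 is odd.
Digit sum 41, not divisible by 3.
Ends in 3: not divisible by 5.
7: 2899643 = 7·414234 + 5
11: 2899643 = 11·263603 + 10
13: 2899643 = 13·223049 + 6
17: 2899643 = 17·170567 + 4
19: 2899643 = 19·152612 + 15
23: 2899643 = 23·126071 + 10
29: 2899643 = 29·99987 + 20
31: 2899643 = 31·93536 + 27
37: 2899643 = 37·78368 + 27
41: 2899643 = 41·70723

41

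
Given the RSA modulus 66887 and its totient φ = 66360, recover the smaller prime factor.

211

φ(n) = (p−1)(q−1) = n − (p+q) + 1, so p + q = 66887 − 66360 + 1 = 528.
p and q are the roots of t² − 528t + 66887 = 0.
Discriminant: 528² − 4·66887 = 278784 − 267548 = 11236; √11236 = 106.
q = (528 − 106)/2 = 211, p = (528 + 106)/2 = 317.
Check: 211 · 317 = 66887.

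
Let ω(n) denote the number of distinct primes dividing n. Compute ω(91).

91 = 7 · 13
91 = 7 · 13, which has 2 distinct prime factors.

2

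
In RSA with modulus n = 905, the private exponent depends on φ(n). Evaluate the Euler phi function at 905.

Factor: 905 = 5 · 181.
φ(905) = (5−1) · (181−1) = 4 · 180 = 720.

720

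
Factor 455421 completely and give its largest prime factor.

83

455421 = 3 · 151807
151807 = 31 · 4897
4897 = 59 · 83
83 is prime.
So 455421 = 3 · 31 · 59 · 83; the largest prime factor is 83.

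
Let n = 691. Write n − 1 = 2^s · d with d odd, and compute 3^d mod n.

690

691 − 1 = 690 = 2^1 · 345, so d = 345.
3^1 ≡ 3 (mod 691)
3^2 ≡ 3^2 = 9 ≡ 9 (mod 691)
3^4 ≡ 9^2 = 81 ≡ 81 (mod 691)
3^8 ≡ 81^2 = 6561 ≡ 342 (mod 691)
3^16 ≡ 342^2 = 116964 ≡ 185 (mod 691)
3^32 ≡ 185^2 = 34225 ≡ 366 (mod 691)
3^64 ≡ 366^2 = 133956 ≡ 593 (mod 691)
3^128 ≡ 593^2 = 351649 ≡ 621 (mod 691)
3^256 ≡ 621^2 = 385641 ≡ 63 (mod 691)
345 = 256 + 64 + 16 + 8 + 1 in binary powers of 2.
So 3^345 ≡ 63 · 593 · 185 · 342 · 3 ≡ 690 (mod 691).
Since 3^d ≡ 690 (mod 691), base 3 does not prove 691 composite.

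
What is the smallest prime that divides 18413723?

59

18413723 is odd.
Digit sum 29, not divisible by 3.
Ends in 3: not divisible by 5.
7: 18413723 = 7·2630531 + 6
11: 18413723 = 11·1673974 + 9
13: 18413723 = 13·1416440 + 3
17: 18413723 = 17·1083160 + 3
19: 18413723 = 19·969143 + 6
23: 18413723 = 23·800596 + 15
29: 18413723 = 29·634955 + 28
31: 18413723 = 31·593991 + 2
37: 18413723 = 37·497668 + 7
41: 18413723 = 41·449115 + 8
43: 18413723 = 43·428226 + 5
47: 18413723 = 47·391781 + 16
53: 18413723 = 53·347428 + 39
59: 18413723 = 59·312097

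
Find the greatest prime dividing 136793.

136793 = 29 · 4717
4717 = 53 · 89
89 is prime.
So 136793 = 29 · 53 · 89; the largest prime factor is 89.

89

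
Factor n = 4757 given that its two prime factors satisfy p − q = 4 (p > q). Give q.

67

Since p = q + 4, we have 4757 = q(q + 4), so q² + 4q − 4757 = 0.
Discriminant: 4² + 4·4757 = 16 + 19028 = 19044; √19044 = 138.
q = (−4 + 138)/2 = 67, and p = q + 4 = 71.
Check: 67 · 71 = 4757.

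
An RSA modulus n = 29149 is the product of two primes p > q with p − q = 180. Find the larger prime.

283

Since p = q + 180, we have 29149 = q(q + 180), so q² + 180q − 29149 = 0.
Discriminant: 180² + 4·29149 = 32400 + 116596 = 148996; √148996 = 386.
q = (−180 + 386)/2 = 103, and p = q + 180 = 283.
Check: 103 · 283 = 29149.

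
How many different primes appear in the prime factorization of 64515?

64515 = 3 · 21505
21505 = 5 · 4301
4301 = 11 · 391
391 = 17 · 23
64515 = 3 · 5 · 11 · 17 · 23, which has 5 distinct prime factors.

5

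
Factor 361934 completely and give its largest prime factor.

73

361934 = 2 · 180967
180967 = 37 · 4891
4891 = 67 · 73
73 is prime.
So 361934 = 2 · 37 · 67 · 73; the largest prime factor is 73.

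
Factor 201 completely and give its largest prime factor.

201 = 3 · 67
67 is prime.
So 201 = 3 · 67; the largest prime factor is 67.

67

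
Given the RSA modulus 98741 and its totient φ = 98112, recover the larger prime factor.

337

φ(n) = (p−1)(q−1) = n − (p+q) + 1, so p + q = 98741 − 98112 + 1 = 630.
p and q are the roots of t² − 630t + 98741 = 0.
Discriminant: 630² − 4·98741 = 396900 − 394964 = 1936; √1936 = 44.
q = (630 − 44)/2 = 293, p = (630 + 44)/2 = 337.
Check: 293 · 337 = 98741.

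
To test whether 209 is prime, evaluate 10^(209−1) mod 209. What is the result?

10^1 ≡ 10 (mod 209)
10^2 ≡ 10^2 = 100 ≡ 100 (mod 209)
10^4 ≡ 100^2 = 10000 ≡ 177 (mod 209)
10^8 ≡ 177^2 = 31329 ≡ 188 (mod 209)
10^16 ≡ 188^2 = 35344 ≡ 23 (mod 209)
10^32 ≡ 23^2 = 529 ≡ 111 (mod 209)
10^64 ≡ 111^2 = 12321 ≡ 199 (mod 209)
10^128 ≡ 199^2 = 39601 ≡ 100 (mod 209)
208 = 128 + 64 + 16 in binary powers of 2.
So 10^208 ≡ 100 · 199 · 23 ≡ 199 (mod 209).
Since 199 ≠ 1, base 10 is a Fermat witness: 209 is composite.

199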